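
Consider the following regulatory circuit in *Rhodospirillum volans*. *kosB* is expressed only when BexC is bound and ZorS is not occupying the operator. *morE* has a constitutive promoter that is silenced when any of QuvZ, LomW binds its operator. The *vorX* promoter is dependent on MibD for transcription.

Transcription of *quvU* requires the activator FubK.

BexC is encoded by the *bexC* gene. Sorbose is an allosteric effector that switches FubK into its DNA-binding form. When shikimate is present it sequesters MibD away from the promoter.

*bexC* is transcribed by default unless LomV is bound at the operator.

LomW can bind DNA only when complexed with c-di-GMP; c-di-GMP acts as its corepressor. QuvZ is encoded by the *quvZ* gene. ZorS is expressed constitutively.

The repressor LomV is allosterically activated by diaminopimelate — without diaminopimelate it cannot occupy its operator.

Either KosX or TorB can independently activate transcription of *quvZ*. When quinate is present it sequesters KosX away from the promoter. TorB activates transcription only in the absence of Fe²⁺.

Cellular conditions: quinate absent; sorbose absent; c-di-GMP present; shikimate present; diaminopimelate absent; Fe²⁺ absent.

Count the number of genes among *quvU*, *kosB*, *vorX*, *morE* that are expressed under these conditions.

Sorbose is absent, so FubK is inactive.
Required activator FubK is absent, so *quvU* is not transcribed.
→ *quvU* is OFF.
Diaminopimelate is absent, so LomV is inactive.
With no repressor bound, *bexC* is transcribed.
So BexC is produced and active.
ZorS is produced constitutively and is active.
With repressor ZorS bound, *kosB* is not transcribed.
→ *kosB* is OFF.
Shikimate is present, so MibD is inactive.
Required activator MibD is absent, so *vorX* is not transcribed.
→ *vorX* is OFF.
Quinate is absent, so KosX is active.
Fe²⁺ is absent, so TorB is active.
Activator KosX is present, so *quvZ* is transcribed.
So QuvZ is produced and active.
c-di-GMP is present, so LomW is active.
With repressor QuvZ bound, *morE* is not transcribed.
→ *morE* is OFF.
0 of the 4 genes are transcribed.

0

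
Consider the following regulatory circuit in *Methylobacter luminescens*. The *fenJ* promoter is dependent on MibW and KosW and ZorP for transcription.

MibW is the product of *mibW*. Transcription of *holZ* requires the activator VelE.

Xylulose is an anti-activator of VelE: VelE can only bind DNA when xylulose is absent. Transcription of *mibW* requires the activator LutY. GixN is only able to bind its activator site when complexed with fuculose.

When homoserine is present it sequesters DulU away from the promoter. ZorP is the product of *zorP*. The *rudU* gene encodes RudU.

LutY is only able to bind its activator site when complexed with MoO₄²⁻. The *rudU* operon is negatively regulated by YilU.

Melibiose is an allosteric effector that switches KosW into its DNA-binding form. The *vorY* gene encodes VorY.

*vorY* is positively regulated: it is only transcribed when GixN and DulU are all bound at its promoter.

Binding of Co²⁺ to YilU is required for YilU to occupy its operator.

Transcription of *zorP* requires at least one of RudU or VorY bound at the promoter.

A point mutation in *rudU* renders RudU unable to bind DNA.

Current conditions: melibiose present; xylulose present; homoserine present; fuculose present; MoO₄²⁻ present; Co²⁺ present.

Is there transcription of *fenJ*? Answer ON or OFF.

MoO₄²⁻ is present, so LutY is active.
No repressor is bound and LutY is active, so *mibW* is transcribed.
So MibW is produced and active.
Melibiose is present, so KosW is active.
RudU is non-functional in this strain, so it has no effect.
Fuculose is present, so GixN is active.
Homoserine is present, so DulU is inactive.
Required activator DulU is absent, so *vorY* is not transcribed.
So VorY is not produced.
No activator is available at the *zorP* promoter, so *zorP* is not transcribed.
So ZorP is not produced.
Required activator ZorP is absent, so *fenJ* is not transcribed.

OFF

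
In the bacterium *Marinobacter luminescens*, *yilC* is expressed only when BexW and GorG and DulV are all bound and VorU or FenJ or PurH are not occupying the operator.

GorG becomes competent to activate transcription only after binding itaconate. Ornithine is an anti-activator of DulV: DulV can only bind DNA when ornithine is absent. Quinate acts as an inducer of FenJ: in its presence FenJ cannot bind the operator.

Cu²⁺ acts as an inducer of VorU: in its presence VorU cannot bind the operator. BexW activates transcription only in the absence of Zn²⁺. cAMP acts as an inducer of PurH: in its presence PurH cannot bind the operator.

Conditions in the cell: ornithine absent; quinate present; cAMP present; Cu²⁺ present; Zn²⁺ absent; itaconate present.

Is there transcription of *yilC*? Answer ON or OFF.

Zn²⁺ is absent, so BexW is active.
Itaconate is present, so GorG is active.
Ornithine is absent, so DulV is active.
Cu²⁺ is present, so VorU is inactive.
Quinate is present, so FenJ is inactive.
cAMP is present, so PurH is inactive.
No repressor is bound and BexW and GorG and DulV are active, so *yilC* is transcribed.

ON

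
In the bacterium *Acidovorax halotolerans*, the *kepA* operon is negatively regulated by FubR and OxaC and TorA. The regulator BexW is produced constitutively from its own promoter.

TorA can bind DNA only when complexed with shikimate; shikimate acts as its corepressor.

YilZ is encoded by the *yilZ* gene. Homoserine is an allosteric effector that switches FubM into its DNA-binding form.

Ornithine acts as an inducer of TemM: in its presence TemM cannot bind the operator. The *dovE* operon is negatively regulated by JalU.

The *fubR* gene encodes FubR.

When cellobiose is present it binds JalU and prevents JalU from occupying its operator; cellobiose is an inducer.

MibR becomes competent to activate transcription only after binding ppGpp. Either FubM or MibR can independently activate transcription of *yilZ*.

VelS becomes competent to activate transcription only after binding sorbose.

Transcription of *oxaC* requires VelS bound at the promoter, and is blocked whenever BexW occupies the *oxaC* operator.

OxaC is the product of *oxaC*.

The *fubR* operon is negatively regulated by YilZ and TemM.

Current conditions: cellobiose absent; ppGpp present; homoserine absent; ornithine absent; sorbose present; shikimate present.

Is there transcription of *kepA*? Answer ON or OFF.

Homoserine is absent, so FubM is inactive.
ppGpp is present, so MibR is active.
Activator MibR is present, so *yilZ* is transcribed.
So YilZ is produced and active.
Ornithine is absent, so TemM is active.
With repressor YilZ bound, *fubR* is not transcribed.
So FubR is not produced.
BexW is produced constitutively and is active.
Sorbose is present, so VelS is active.
With repressor BexW bound, *oxaC* is not transcribed.
So OxaC is not produced.
Shikimate is present, so TorA is active.
With repressor TorA bound, *kepA* is not transcribed.

OFF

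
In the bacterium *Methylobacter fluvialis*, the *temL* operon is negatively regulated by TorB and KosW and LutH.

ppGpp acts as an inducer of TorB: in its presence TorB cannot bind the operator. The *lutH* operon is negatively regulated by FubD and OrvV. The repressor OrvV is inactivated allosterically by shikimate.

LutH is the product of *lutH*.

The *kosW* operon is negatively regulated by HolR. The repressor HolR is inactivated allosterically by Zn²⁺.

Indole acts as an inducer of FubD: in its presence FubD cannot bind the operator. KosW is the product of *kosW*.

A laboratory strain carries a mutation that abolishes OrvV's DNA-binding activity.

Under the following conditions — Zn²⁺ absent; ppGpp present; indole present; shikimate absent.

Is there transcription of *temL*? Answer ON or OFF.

ppGpp is present, so TorB is inactive.
Zn²⁺ is absent, so HolR is active.
With repressor HolR bound, *kosW* is not transcribed.
So KosW is not produced.
Indole is present, so FubD is inactive.
OrvV is non-functional in this strain, so it has no effect.
With no repressor bound, *lutH* is transcribed.
So LutH is produced and active.
With repressor LutH bound, *temL* is not transcribed.

OFF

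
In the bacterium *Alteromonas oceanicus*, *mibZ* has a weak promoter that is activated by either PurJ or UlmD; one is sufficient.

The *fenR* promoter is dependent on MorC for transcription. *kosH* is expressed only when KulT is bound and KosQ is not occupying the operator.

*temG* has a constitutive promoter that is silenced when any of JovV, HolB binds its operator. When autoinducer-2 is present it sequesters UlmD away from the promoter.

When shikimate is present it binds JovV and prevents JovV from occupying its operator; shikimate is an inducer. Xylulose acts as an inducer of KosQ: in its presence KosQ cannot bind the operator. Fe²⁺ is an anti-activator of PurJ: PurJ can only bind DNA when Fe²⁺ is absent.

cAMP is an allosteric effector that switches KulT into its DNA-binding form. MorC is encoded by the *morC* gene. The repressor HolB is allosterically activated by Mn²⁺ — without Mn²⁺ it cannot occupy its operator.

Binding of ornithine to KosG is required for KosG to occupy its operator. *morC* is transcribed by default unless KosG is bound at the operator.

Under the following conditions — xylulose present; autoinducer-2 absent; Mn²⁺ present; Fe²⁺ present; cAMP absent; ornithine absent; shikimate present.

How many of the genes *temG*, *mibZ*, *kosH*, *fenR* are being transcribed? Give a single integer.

Shikimate is present, so JovV is inactive.
Mn²⁺ is present, so HolB is active.
With repressor HolB bound, *temG* is not transcribed.
→ *temG* is OFF.
Fe²⁺ is present, so PurJ is inactive.
Autoinducer-2 is absent, so UlmD is active.
Activator UlmD is present, so *mibZ* is transcribed.
→ *mibZ* is ON.
cAMP is absent, so KulT is inactive.
Xylulose is present, so KosQ is inactive.
Required activator KulT is absent, so *kosH* is not transcribed.
→ *kosH* is OFF.
Ornithine is absent, so KosG is inactive.
With no repressor bound, *morC* is transcribed.
So MorC is produced and active.
No repressor is bound and MorC is active, so *fenR* is transcribed.
→ *fenR* is ON.
2 of the 4 genes are transcribed.

2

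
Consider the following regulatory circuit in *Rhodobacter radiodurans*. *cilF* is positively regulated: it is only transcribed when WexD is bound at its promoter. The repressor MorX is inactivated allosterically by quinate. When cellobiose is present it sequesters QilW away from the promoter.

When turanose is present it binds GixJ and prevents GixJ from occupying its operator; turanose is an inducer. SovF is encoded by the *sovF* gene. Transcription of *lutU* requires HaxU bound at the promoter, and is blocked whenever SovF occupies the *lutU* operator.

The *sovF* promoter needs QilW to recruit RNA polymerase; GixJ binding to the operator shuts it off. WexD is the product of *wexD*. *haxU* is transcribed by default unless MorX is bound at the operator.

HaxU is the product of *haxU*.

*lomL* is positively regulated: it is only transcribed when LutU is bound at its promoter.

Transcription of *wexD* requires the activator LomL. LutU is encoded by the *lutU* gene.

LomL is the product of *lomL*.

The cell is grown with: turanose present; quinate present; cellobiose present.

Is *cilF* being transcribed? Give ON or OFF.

ON

Cellobiose is present, so QilW is inactive.
Turanose is present, so GixJ is inactive.
Required activator QilW is absent, so *sovF* is not transcribed.
So SovF is not produced.
Quinate is present, so MorX is inactive.
With no repressor bound, *haxU* is transcribed.
So HaxU is produced and active.
No repressor is bound and HaxU is active, so *lutU* is transcribed.
So LutU is produced and active.
No repressor is bound and LutU is active, so *lomL* is transcribed.
So LomL is produced and active.
No repressor is bound and LomL is active, so *wexD* is transcribed.
So WexD is produced and active.
No repressor is bound and WexD is active, so *cilF* is transcribed.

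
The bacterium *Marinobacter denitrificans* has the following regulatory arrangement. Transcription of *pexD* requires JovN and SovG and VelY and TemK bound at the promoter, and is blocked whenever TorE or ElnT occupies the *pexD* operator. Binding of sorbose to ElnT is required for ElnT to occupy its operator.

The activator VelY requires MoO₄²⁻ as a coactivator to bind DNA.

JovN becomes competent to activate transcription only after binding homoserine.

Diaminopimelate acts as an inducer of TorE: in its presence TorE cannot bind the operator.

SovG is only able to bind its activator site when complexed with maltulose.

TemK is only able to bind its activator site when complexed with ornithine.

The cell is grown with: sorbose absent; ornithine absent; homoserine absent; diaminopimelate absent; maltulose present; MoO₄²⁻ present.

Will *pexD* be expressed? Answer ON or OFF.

Homoserine is absent, so JovN is inactive.
Diaminopimelate is absent, so TorE is active.
Maltulose is present, so SovG is active.
MoO₄²⁻ is present, so VelY is active.
Ornithine is absent, so TemK is inactive.
Sorbose is absent, so ElnT is inactive.
With repressor TorE bound, *pexD* is not transcribed.

OFF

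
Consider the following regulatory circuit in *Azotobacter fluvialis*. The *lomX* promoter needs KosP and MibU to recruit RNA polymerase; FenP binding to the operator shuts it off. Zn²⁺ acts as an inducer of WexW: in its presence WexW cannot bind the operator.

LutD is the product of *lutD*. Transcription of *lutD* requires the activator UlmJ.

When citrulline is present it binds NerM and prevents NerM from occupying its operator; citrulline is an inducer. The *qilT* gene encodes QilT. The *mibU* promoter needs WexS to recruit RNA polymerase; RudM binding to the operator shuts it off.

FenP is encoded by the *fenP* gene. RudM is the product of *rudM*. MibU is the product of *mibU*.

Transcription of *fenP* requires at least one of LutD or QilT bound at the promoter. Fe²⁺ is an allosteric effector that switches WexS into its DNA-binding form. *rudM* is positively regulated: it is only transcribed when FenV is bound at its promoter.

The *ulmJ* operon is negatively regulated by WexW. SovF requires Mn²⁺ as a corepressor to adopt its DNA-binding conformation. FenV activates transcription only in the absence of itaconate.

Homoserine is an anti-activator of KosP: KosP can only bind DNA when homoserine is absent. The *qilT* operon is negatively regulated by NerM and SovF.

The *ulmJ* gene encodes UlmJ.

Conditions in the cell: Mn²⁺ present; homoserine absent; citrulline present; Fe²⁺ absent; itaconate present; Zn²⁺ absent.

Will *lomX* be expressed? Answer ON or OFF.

OFF

Zn²⁺ is absent, so WexW is active.
With repressor WexW bound, *ulmJ* is not transcribed.
So UlmJ is not produced.
Required activator UlmJ is absent, so *lutD* is not transcribed.
So LutD is not produced.
Citrulline is present, so NerM is inactive.
Mn²⁺ is present, so SovF is active.
With repressor SovF bound, *qilT* is not transcribed.
So QilT is not produced.
No activator is available at the *fenP* promoter, so *fenP* is not transcribed.
So FenP is not produced.
Homoserine is absent, so KosP is active.
Itaconate is present, so FenV is inactive.
Required activator FenV is absent, so *rudM* is not transcribed.
So RudM is not produced.
Fe²⁺ is absent, so WexS is inactive.
Required activator WexS is absent, so *mibU* is not transcribed.
So MibU is not produced.
Required activator MibU is absent, so *lomX* is not transcribed.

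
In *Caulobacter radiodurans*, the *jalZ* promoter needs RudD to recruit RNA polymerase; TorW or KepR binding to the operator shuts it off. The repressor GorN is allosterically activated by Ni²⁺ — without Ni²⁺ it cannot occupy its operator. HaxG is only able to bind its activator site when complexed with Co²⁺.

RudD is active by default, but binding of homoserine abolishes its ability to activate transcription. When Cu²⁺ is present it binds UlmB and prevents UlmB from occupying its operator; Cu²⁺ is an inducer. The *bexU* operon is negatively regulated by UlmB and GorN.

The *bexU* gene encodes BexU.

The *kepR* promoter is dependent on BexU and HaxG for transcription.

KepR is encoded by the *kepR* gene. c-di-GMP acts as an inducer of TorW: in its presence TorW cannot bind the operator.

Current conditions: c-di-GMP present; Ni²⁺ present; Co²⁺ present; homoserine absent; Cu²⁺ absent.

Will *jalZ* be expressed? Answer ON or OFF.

Homoserine is absent, so RudD is active.
c-di-GMP is present, so TorW is inactive.
Cu²⁺ is absent, so UlmB is active.
Ni²⁺ is present, so GorN is active.
With repressor UlmB bound, *bexU* is not transcribed.
So BexU is not produced.
Co²⁺ is present, so HaxG is active.
Required activator BexU is absent, so *kepR* is not transcribed.
So KepR is not produced.
No repressor is bound and RudD is active, so *jalZ* is transcribed.

ON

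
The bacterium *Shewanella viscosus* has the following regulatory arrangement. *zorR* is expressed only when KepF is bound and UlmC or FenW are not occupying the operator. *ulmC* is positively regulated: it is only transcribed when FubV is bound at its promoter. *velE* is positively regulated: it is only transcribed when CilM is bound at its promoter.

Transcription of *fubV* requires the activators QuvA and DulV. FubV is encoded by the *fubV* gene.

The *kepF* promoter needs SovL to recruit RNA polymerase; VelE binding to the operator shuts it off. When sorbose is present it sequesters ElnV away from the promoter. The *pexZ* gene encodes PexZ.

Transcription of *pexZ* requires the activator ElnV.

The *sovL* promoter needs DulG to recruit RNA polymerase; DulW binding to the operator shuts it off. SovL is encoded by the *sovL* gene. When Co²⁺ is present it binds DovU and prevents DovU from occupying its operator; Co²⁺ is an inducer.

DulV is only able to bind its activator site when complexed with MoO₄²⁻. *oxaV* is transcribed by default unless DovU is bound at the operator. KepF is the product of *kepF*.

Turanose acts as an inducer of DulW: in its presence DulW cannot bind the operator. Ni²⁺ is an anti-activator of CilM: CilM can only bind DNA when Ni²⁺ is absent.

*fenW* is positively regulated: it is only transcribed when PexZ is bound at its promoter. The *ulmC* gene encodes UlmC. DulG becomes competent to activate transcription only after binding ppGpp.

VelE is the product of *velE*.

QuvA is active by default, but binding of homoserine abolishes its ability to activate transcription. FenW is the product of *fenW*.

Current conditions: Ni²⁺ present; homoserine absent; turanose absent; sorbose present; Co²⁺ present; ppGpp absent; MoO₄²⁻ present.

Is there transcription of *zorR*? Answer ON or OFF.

Homoserine is absent, so QuvA is active.
MoO₄²⁻ is present, so DulV is active.
No repressor is bound and QuvA and DulV are active, so *fubV* is transcribed.
So FubV is produced and active.
No repressor is bound and FubV is active, so *ulmC* is transcribed.
So UlmC is produced and active.
Sorbose is present, so ElnV is inactive.
Required activator ElnV is absent, so *pexZ* is not transcribed.
So PexZ is not produced.
Required activator PexZ is absent, so *fenW* is not transcribed.
So FenW is not produced.
ppGpp is absent, so DulG is inactive.
Turanose is absent, so DulW is active.
With repressor DulW bound, *sovL* is not transcribed.
So SovL is not produced.
Ni²⁺ is present, so CilM is inactive.
Required activator CilM is absent, so *velE* is not transcribed.
So VelE is not produced.
Required activator SovL is absent, so *kepF* is not transcribed.
So KepF is not produced.
With repressor UlmC bound, *zorR* is not transcribed.

OFF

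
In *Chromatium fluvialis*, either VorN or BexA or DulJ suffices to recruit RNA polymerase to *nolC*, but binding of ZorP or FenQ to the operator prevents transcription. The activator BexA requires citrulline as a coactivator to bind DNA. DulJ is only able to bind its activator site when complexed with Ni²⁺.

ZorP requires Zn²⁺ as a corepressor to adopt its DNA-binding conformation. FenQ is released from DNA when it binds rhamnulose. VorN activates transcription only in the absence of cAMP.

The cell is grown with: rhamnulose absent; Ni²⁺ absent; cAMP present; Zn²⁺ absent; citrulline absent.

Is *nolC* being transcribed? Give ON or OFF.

Zn²⁺ is absent, so ZorP is inactive.
cAMP is present, so VorN is inactive.
Rhamnulose is absent, so FenQ is active.
Citrulline is absent, so BexA is inactive.
Ni²⁺ is absent, so DulJ is inactive.
With repressor FenQ bound, *nolC* is not transcribed.

OFF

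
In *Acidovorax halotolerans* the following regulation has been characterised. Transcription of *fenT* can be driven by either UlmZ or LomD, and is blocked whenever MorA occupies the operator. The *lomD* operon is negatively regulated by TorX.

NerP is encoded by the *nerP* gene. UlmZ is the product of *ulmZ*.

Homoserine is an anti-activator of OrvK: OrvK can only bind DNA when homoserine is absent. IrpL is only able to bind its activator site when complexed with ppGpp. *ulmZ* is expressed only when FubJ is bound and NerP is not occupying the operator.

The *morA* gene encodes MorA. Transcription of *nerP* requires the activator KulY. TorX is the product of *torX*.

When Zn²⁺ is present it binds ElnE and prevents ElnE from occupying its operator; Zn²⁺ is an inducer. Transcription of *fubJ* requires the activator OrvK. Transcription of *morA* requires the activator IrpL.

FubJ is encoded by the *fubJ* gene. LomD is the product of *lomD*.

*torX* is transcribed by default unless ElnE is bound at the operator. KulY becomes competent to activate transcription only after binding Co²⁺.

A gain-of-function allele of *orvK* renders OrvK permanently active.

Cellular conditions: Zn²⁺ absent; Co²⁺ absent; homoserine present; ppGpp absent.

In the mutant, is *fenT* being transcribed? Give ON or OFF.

OrvK is constitutively active in this strain.
No repressor is bound and OrvK is active, so *fubJ* is transcribed.
So FubJ is produced and active.
Co²⁺ is absent, so KulY is inactive.
Required activator KulY is absent, so *nerP* is not transcribed.
So NerP is not produced.
No repressor is bound and FubJ is active, so *ulmZ* is transcribed.
So UlmZ is produced and active.
Zn²⁺ is absent, so ElnE is active.
With repressor ElnE bound, *torX* is not transcribed.
So TorX is not produced.
With no repressor bound, *lomD* is transcribed.
So LomD is produced and active.
ppGpp is absent, so IrpL is inactive.
Required activator IrpL is absent, so *morA* is not transcribed.
So MorA is not produced.
Activator UlmZ is present, so *fenT* is transcribed.

ON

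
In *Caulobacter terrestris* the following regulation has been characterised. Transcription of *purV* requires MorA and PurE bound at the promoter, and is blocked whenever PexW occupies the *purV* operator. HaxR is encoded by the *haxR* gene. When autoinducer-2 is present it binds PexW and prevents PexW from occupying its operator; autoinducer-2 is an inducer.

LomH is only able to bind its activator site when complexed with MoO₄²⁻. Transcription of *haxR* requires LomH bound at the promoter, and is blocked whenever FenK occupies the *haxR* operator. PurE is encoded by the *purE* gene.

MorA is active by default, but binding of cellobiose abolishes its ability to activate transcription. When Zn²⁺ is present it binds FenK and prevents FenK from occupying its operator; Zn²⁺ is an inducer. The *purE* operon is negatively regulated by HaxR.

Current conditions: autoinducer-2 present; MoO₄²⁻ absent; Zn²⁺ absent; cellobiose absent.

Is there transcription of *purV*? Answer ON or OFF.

ON

Cellobiose is absent, so MorA is active.
Zn²⁺ is absent, so FenK is active.
MoO₄²⁻ is absent, so LomH is inactive.
With repressor FenK bound, *haxR* is not transcribed.
So HaxR is not produced.
With no repressor bound, *purE* is transcribed.
So PurE is produced and active.
Autoinducer-2 is present, so PexW is inactive.
No repressor is bound and MorA and PurE are active, so *purV* is transcribed.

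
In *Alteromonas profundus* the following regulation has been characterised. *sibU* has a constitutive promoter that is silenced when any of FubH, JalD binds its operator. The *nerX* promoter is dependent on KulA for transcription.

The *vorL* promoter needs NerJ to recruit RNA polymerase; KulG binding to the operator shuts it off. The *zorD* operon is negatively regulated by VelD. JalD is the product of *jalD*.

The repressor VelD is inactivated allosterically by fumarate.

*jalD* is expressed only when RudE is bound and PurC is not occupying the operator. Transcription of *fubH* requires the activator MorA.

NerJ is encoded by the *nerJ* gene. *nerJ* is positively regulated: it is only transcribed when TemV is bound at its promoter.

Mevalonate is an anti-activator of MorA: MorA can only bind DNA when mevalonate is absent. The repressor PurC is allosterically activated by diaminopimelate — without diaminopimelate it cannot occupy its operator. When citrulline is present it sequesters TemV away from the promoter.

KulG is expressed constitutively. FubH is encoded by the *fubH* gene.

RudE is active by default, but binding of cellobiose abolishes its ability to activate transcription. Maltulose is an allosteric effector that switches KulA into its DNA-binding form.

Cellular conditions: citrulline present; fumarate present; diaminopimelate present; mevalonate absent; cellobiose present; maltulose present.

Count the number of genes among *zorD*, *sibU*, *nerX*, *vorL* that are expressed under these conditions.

2

Fumarate is present, so VelD is inactive.
With no repressor bound, *zorD* is transcribed.
→ *zorD* is ON.
Mevalonate is absent, so MorA is active.
No repressor is bound and MorA is active, so *fubH* is transcribed.
So FubH is produced and active.
Diaminopimelate is present, so PurC is active.
Cellobiose is present, so RudE is inactive.
With repressor PurC bound, *jalD* is not transcribed.
So JalD is not produced.
With repressor FubH bound, *sibU* is not transcribed.
→ *sibU* is OFF.
Maltulose is present, so KulA is active.
No repressor is bound and KulA is active, so *nerX* is transcribed.
→ *nerX* is ON.
KulG is produced constitutively and is active.
Citrulline is present, so TemV is inactive.
Required activator TemV is absent, so *nerJ* is not transcribed.
So NerJ is not produced.
With repressor KulG bound, *vorL* is not transcribed.
→ *vorL* is OFF.
2 of the 4 genes are transcribed.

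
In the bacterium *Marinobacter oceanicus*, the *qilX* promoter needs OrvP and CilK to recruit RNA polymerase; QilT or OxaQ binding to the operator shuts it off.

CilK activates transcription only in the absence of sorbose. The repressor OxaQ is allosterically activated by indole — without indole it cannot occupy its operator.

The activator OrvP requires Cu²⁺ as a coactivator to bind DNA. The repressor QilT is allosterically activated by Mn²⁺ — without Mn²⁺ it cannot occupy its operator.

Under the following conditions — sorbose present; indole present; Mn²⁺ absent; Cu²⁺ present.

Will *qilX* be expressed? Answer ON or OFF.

OFF

Mn²⁺ is absent, so QilT is inactive.
Cu²⁺ is present, so OrvP is active.
Sorbose is present, so CilK is inactive.
Indole is present, so OxaQ is active.
With repressor OxaQ bound, *qilX* is not transcribed.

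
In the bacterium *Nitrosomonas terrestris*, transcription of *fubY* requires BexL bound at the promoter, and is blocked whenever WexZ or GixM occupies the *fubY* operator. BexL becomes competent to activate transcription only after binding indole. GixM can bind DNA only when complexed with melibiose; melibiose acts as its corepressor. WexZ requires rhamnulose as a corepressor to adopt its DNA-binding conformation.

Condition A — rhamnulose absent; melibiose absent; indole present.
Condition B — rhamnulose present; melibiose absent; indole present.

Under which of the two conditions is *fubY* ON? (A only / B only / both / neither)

A only

Condition A:
Rhamnulose is absent, so WexZ is inactive.
Melibiose is absent, so GixM is inactive.
Indole is present, so BexL is active.
No repressor is bound and BexL is active, so *fubY* is transcribed.
→ *fubY* is ON in A.
Condition B:
Rhamnulose is present, so WexZ is active.
Melibiose is absent, so GixM is inactive.
Indole is present, so BexL is active.
With repressor WexZ bound, *fubY* is not transcribed.
→ *fubY* is OFF in B.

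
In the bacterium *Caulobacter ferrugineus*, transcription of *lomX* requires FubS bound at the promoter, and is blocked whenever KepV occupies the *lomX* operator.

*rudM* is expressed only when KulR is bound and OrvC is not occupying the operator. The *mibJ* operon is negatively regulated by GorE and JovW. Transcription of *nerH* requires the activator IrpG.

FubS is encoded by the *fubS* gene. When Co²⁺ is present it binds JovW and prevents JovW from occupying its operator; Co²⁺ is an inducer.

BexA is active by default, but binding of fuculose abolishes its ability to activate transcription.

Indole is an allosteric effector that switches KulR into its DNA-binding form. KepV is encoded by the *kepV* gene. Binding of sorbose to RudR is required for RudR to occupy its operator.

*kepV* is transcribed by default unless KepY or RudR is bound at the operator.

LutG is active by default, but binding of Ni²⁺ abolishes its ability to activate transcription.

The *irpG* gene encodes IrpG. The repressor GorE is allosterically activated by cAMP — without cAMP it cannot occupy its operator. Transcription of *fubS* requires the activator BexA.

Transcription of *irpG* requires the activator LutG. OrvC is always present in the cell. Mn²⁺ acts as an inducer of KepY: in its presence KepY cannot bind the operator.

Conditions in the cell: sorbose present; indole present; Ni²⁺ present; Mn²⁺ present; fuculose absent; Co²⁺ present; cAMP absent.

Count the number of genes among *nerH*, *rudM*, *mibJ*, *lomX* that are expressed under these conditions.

2

Ni²⁺ is present, so LutG is inactive.
Required activator LutG is absent, so *irpG* is not transcribed.
So IrpG is not produced.
Required activator IrpG is absent, so *nerH* is not transcribed.
→ *nerH* is OFF.
Indole is present, so KulR is active.
OrvC is produced constitutively and is active.
With repressor OrvC bound, *rudM* is not transcribed.
→ *rudM* is OFF.
cAMP is absent, so GorE is inactive.
Co²⁺ is present, so JovW is inactive.
With no repressor bound, *mibJ* is transcribed.
→ *mibJ* is ON.
Mn²⁺ is present, so KepY is inactive.
Sorbose is present, so RudR is active.
With repressor RudR bound, *kepV* is not transcribed.
So KepV is not produced.
Fuculose is absent, so BexA is active.
No repressor is bound and BexA is active, so *fubS* is transcribed.
So FubS is produced and active.
No repressor is bound and FubS is active, so *lomX* is transcribed.
→ *lomX* is ON.
2 of the 4 genes are transcribed.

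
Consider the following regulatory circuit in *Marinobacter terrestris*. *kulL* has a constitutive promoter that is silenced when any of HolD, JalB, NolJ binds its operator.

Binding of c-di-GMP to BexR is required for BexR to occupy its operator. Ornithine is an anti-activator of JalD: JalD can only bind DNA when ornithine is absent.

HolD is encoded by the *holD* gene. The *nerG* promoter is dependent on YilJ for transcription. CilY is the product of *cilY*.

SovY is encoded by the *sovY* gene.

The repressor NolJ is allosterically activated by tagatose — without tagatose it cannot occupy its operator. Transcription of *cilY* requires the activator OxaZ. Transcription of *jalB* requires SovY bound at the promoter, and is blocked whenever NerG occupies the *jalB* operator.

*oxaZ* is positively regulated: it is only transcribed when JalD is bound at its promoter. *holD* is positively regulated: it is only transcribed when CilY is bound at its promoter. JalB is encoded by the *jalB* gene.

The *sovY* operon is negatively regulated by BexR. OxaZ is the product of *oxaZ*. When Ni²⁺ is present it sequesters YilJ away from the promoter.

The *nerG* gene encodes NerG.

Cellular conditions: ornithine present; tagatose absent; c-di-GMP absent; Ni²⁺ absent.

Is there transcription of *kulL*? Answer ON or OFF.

Ornithine is present, so JalD is inactive.
Required activator JalD is absent, so *oxaZ* is not transcribed.
So OxaZ is not produced.
Required activator OxaZ is absent, so *cilY* is not transcribed.
So CilY is not produced.
Required activator CilY is absent, so *holD* is not transcribed.
So HolD is not produced.
Ni²⁺ is absent, so YilJ is active.
No repressor is bound and YilJ is active, so *nerG* is transcribed.
So NerG is produced and active.
c-di-GMP is absent, so BexR is inactive.
With no repressor bound, *sovY* is transcribed.
So SovY is produced and active.
With repressor NerG bound, *jalB* is not transcribed.
So JalB is not produced.
Tagatose is absent, so NolJ is inactive.
With no repressor bound, *kulL* is transcribed.

ON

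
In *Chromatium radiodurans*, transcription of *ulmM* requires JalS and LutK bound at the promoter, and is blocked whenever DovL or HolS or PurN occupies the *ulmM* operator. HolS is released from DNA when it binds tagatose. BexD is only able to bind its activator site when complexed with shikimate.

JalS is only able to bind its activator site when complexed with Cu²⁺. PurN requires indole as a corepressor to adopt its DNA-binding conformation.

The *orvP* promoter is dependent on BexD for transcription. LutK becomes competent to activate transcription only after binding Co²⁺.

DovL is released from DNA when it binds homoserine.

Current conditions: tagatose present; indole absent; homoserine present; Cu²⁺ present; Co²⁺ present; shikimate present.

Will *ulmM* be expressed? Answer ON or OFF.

Cu²⁺ is present, so JalS is active.
Homoserine is present, so DovL is inactive.
Tagatose is present, so HolS is inactive.
Indole is absent, so PurN is inactive.
Co²⁺ is present, so LutK is active.
No repressor is bound and JalS and LutK are active, so *ulmM* is transcribed.

ON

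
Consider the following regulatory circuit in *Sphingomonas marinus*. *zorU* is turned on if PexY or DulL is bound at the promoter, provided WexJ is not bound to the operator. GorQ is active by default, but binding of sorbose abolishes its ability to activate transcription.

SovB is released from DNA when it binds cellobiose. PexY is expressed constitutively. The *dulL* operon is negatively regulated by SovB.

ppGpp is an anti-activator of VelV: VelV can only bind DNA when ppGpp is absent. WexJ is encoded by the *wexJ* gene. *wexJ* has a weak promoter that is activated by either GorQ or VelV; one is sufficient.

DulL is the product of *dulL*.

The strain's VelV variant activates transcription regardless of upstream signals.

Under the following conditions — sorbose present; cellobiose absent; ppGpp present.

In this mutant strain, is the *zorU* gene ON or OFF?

PexY is produced constitutively and is active.
Cellobiose is absent, so SovB is active.
With repressor SovB bound, *dulL* is not transcribed.
So DulL is not produced.
Sorbose is present, so GorQ is inactive.
VelV is constitutively active in this strain.
Activator VelV is present, so *wexJ* is transcribed.
So WexJ is produced and active.
With repressor WexJ bound, *zorU* is not transcribed.

OFF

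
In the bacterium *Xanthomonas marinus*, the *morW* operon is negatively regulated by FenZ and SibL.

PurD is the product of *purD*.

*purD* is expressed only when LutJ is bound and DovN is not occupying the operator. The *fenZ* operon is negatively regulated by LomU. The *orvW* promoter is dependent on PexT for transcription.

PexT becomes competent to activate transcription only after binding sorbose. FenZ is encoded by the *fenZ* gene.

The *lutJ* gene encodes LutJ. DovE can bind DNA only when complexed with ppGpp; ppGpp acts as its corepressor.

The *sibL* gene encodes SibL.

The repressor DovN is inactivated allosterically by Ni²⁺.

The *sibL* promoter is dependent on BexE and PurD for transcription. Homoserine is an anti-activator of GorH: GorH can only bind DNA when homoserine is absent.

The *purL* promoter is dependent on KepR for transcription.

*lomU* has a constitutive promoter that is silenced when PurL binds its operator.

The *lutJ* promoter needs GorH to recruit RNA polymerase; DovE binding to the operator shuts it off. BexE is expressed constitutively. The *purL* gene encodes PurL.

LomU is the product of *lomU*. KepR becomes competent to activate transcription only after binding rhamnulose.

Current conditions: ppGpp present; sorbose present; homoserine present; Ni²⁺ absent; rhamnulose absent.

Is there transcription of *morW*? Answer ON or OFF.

ON

Rhamnulose is absent, so KepR is inactive.
Required activator KepR is absent, so *purL* is not transcribed.
So PurL is not produced.
With no repressor bound, *lomU* is transcribed.
So LomU is produced and active.
With repressor LomU bound, *fenZ* is not transcribed.
So FenZ is not produced.
BexE is produced constitutively and is active.
Ni²⁺ is absent, so DovN is active.
Homoserine is present, so GorH is inactive.
ppGpp is present, so DovE is active.
With repressor DovE bound, *lutJ* is not transcribed.
So LutJ is not produced.
With repressor DovN bound, *purD* is not transcribed.
So PurD is not produced.
Required activator PurD is absent, so *sibL* is not transcribed.
So SibL is not produced.
With no repressor bound, *morW* is transcribed.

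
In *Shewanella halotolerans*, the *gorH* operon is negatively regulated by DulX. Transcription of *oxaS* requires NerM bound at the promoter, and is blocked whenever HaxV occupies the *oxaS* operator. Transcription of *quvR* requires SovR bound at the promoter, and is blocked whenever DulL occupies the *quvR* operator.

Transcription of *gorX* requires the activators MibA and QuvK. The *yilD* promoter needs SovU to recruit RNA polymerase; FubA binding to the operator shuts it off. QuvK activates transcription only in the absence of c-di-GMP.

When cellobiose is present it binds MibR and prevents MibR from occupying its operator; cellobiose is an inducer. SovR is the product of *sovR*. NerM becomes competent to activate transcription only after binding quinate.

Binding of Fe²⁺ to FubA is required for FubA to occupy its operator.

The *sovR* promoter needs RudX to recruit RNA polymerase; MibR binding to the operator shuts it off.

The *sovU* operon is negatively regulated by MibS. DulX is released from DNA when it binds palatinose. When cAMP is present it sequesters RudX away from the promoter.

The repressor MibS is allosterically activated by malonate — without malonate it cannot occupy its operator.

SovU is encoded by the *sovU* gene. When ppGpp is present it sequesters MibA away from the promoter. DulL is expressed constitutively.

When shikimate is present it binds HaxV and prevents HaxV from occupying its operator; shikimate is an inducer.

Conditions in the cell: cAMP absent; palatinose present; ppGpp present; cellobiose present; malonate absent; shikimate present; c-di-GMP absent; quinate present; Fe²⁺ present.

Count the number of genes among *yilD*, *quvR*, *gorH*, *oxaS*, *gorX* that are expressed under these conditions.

2

Fe²⁺ is present, so FubA is active.
Malonate is absent, so MibS is inactive.
With no repressor bound, *sovU* is transcribed.
So SovU is produced and active.
With repressor FubA bound, *yilD* is not transcribed.
→ *yilD* is OFF.
DulL is produced constitutively and is active.
cAMP is absent, so RudX is active.
Cellobiose is present, so MibR is inactive.
No repressor is bound and RudX is active, so *sovR* is transcribed.
So SovR is produced and active.
With repressor DulL bound, *quvR* is not transcribed.
→ *quvR* is OFF.
Palatinose is present, so DulX is inactive.
With no repressor bound, *gorH* is transcribed.
→ *gorH* is ON.
Shikimate is present, so HaxV is inactive.
Quinate is present, so NerM is active.
No repressor is bound and NerM is active, so *oxaS* is transcribed.
→ *oxaS* is ON.
ppGpp is present, so MibA is inactive.
c-di-GMP is absent, so QuvK is active.
Required activator MibA is absent, so *gorX* is not transcribed.
→ *gorX* is OFF.
2 of the 5 genes are transcribed.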